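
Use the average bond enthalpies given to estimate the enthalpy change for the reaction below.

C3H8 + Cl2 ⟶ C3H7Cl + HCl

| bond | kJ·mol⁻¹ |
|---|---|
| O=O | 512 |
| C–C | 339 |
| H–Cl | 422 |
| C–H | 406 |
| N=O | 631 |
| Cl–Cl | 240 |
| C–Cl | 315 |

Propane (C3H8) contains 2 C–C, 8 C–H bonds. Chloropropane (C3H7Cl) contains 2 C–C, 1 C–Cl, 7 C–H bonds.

Bonds broken (reactants):
  C–C: 2 × 339 = 678
  C–H: 8 × 406 = 3248
  Cl–Cl: 1 × 240 = 240
  Σ(broken) = 4166 kJ
Bonds formed (products):
  C–C: 2 × 339 = 678
  C–Cl: 1 × 315 = 315
  C–H: 7 × 406 = 2842
  H–Cl: 1 × 422 = 422
  Σ(formed) = 4257 kJ
ΔH = Σ(broken) − Σ(formed) = 4166 − 4257 = −91 kJ

ΔH ≈ −91 kJ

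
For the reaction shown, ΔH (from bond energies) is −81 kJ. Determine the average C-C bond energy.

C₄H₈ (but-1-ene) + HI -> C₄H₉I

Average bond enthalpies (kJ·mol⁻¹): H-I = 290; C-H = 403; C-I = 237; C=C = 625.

D(C-C) ≈ 356 kJ/mol

Let D be the C-C bond energy.
Σ(broken) = 2×D + 8×403 + 1×625 + 1×290 = 4139 + 2D
Σ(formed) = 3×D + 9×403 + 1×237 = 3864 + 3D
ΔH = Σ(broken) − Σ(formed) = (4139 + 2D) − (3864 + 3D) = +275 − D
Setting this equal to −81 kJ gives D = 356 kJ/mol.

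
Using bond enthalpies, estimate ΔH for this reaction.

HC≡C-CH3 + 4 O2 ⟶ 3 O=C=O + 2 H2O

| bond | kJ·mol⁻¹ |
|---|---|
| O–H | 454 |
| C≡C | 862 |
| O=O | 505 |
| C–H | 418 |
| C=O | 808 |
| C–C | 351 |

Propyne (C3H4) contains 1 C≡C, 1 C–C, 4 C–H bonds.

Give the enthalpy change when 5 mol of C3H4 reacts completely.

Bonds broken (reactants):
  C≡C: 1 × 862 = 862
  C–C: 1 × 351 = 351
  C–H: 4 × 418 = 1672
  O=O: 4 × 505 = 2020
  Σ(broken) = 4905 kJ
Bonds formed (products):
  C=O: 6 × 808 = 4848
  O–H: 4 × 454 = 1816
  Σ(formed) = 6664 kJ
ΔH = Σ(broken) − Σ(formed) = 4905 − 6664 = −1759 kJ
For 5× the reaction as written: 5 × (−1759) = −8795 kJ

ΔH = −8795 kJ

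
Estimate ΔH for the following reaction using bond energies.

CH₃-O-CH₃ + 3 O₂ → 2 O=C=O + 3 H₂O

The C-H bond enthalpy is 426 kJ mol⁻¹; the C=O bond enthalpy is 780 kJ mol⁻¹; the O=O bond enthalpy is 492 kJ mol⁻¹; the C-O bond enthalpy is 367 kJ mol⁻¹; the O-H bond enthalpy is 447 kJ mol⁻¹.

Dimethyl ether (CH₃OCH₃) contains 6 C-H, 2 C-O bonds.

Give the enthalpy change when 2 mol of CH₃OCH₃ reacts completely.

ΔH = −2072 kJ

Bonds broken (reactants):
  C-H: 6 × 426 = 2556
  C-O: 2 × 367 = 734
  O=O: 3 × 492 = 1476
  Σ(broken) = 4766 kJ
Bonds formed (products):
  C=O: 4 × 780 = 3120
  O-H: 6 × 447 = 2682
  Σ(formed) = 5802 kJ
ΔH = Σ(broken) − Σ(formed) = 4766 − 5802 = −1036 kJ
For 2× the reaction as written: 2 × (−1036) = −2072 kJ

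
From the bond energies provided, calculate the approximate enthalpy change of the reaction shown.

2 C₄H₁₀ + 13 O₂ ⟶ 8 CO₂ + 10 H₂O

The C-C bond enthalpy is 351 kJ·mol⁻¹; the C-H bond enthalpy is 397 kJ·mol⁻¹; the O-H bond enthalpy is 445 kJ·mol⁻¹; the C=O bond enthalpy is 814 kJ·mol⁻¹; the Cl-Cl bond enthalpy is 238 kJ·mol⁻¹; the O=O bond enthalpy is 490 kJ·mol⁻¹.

Bonds broken (reactants):
  C-C: 6 × 351 = 2106
  C-H: 20 × 397 = 7940
  O=O: 13 × 490 = 6370
  Σ(broken) = 16416 kJ
Bonds formed (products):
  C=O: 16 × 814 = 13024
  O-H: 20 × 445 = 8900
  Σ(formed) = 21924 kJ
ΔH = Σ(broken) − Σ(formed) = 16416 − 21924 = −5508 kJ

ΔH ≈ −5508 kJ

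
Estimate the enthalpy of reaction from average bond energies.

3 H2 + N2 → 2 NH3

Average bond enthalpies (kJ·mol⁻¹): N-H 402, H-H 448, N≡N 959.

ΔH ≈ −109 kJ

Bonds broken (reactants):
  H-H: 3 × 448 = 1344
  N≡N: 1 × 959 = 959
  Σ(broken) = 2303 kJ
Bonds formed (products):
  N-H: 6 × 402 = 2412
  Σ(formed) = 2412 kJ
ΔH = Σ(broken) − Σ(formed) = 2303 − 2412 = −109 kJ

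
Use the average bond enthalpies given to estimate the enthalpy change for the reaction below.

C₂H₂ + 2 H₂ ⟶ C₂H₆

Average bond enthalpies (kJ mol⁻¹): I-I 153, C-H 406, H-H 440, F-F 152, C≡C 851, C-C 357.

Bonds broken (reactants):
  C≡C: 1 × 851 = 851
  C-H: 2 × 406 = 812
  H-H: 2 × 440 = 880
  Σ(broken) = 2543 kJ
Bonds formed (products):
  C-C: 1 × 357 = 357
  C-H: 6 × 406 = 2436
  Σ(formed) = 2793 kJ
ΔH = Σ(broken) − Σ(formed) = 2543 − 2793 = −250 kJ

ΔH ≈ −250 kJ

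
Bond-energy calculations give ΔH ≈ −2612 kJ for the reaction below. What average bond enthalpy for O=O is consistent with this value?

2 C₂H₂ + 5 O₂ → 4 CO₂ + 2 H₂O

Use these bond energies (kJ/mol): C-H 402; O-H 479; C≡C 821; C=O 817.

Let D be the O=O bond energy.
Σ(broken) = 2×821 + 4×402 + 5×D = 3250 + 5D
Σ(formed) = 8×817 + 4×479 = 8452
ΔH = Σ(broken) − Σ(formed) = (3250 + 5D) − (8452) = −5202 + 5D
Setting this equal to −2612 kJ gives 5D = 2590, so D = 518 kJ/mol.

D(O=O) ≈ 518 kJ/mol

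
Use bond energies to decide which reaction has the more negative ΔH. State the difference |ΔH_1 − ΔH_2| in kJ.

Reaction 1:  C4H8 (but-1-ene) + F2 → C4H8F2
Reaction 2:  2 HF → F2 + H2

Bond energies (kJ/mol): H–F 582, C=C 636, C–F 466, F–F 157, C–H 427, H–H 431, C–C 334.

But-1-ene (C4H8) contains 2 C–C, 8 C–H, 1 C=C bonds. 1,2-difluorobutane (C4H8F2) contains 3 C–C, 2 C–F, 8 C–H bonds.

Reaction 1:
  Bonds broken (reactants):
    C–C: 2 × 334 = 668
    C–H: 8 × 427 = 3416
    C=C: 1 × 636 = 636
    F–F: 1 × 157 = 157
    Σ(broken) = 4877 kJ
  Bonds formed (products):
    C–C: 3 × 334 = 1002
    C–F: 2 × 466 = 932
    C–H: 8 × 427 = 3416
    Σ(formed) = 5350 kJ
  ΔH_1 = 4877 − 5350 = −473 kJ
Reaction 2:
  Bonds broken (reactants):
    H–F: 2 × 582 = 1164
    Σ(broken) = 1164 kJ
  Bonds formed (products):
    F–F: 1 × 157 = 157
    H–H: 1 × 431 = 431
    Σ(formed) = 588 kJ
  ΔH_2 = 1164 − 588 = +576 kJ
ΔH_1 − ΔH_2 = −1049 kJ, so reaction 1 has the more negative ΔH; |ΔH_1 − ΔH_2| = 1049 kJ.

Reaction 1, by 1049 kJ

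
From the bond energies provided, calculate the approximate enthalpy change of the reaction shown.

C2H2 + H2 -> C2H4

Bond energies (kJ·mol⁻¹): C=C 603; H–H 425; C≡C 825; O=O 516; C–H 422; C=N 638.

ΔH ≈ −197 kJ

Bonds broken (reactants):
  C≡C: 1 × 825 = 825
  C–H: 2 × 422 = 844
  H–H: 1 × 425 = 425
  Σ(broken) = 2094 kJ
Bonds formed (products):
  C–H: 4 × 422 = 1688
  C=C: 1 × 603 = 603
  Σ(formed) = 2291 kJ
ΔH = Σ(broken) − Σ(formed) = 2094 − 2291 = −197 kJ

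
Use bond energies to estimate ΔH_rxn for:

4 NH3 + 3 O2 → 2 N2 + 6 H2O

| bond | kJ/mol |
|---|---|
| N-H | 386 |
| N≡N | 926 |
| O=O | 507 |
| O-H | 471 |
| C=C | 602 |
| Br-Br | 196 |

ΔH ≈ −1351 kJ

Bonds broken (reactants):
  N-H: 12 × 386 = 4632
  O=O: 3 × 507 = 1521
  Σ(broken) = 6153 kJ
Bonds formed (products):
  N≡N: 2 × 926 = 1852
  O-H: 12 × 471 = 5652
  Σ(formed) = 7504 kJ
ΔH = Σ(broken) − Σ(formed) = 6153 − 7504 = −1351 kJ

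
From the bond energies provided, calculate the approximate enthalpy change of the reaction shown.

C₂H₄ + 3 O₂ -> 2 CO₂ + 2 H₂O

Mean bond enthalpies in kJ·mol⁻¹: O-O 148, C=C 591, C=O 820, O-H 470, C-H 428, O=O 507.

Bonds broken (reactants):
  C-H: 4 × 428 = 1712
  C=C: 1 × 591 = 591
  O=O: 3 × 507 = 1521
  Σ(broken) = 3824 kJ
Bonds formed (products):
  C=O: 4 × 820 = 3280
  O-H: 4 × 470 = 1880
  Σ(formed) = 5160 kJ
ΔH = Σ(broken) − Σ(formed) = 3824 − 5160 = −1336 kJ

ΔH ≈ −1336 kJ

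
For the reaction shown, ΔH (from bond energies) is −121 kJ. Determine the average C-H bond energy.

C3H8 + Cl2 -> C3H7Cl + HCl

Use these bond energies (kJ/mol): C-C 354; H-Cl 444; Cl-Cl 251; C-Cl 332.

D(C-H) ≈ 404 kJ/mol

Let D be the C-H bond energy.
Σ(broken) = 2×354 + 8×D + 1×251 = 959 + 8D
Σ(formed) = 2×354 + 1×332 + 7×D + 1×444 = 1484 + 7D
ΔH = Σ(broken) − Σ(formed) = (959 + 8D) − (1484 + 7D) = −525 + D
Setting this equal to −121 kJ gives D = 404 kJ/mol.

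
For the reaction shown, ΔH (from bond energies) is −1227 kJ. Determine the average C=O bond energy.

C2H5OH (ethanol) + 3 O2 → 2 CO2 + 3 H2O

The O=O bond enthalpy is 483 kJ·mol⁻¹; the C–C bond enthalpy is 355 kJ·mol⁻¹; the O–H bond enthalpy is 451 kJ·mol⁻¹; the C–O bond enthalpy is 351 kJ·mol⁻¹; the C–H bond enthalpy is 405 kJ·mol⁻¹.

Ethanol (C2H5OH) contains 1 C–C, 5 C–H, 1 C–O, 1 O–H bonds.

Let D be the C=O bond energy.
Σ(broken) = 1×355 + 5×405 + 1×351 + 1×451 + 3×483 = 4631
Σ(formed) = 4×D + 6×451 = 2706 + 4D
ΔH = Σ(broken) − Σ(formed) = (4631) − (2706 + 4D) = +1925 − 4D
Setting this equal to −1227 kJ gives 4D = 3152, so D = 788 kJ/mol.

D(C=O) ≈ 788 kJ/mol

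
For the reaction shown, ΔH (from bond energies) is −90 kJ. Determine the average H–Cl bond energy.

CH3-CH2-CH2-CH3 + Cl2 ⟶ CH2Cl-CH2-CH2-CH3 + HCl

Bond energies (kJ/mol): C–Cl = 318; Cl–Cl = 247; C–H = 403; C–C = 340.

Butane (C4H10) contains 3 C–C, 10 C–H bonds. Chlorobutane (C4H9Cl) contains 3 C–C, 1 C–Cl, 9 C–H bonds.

D(H–Cl) ≈ 422 kJ/mol

Let D be the H–Cl bond energy.
Σ(broken) = 3×340 + 10×403 + 1×247 = 5297
Σ(formed) = 3×340 + 1×318 + 9×403 + 1×D = 4965 + D
ΔH = Σ(broken) − Σ(formed) = (5297) − (4965 + D) = +332 − D
Setting this equal to −90 kJ gives D = 422 kJ/mol.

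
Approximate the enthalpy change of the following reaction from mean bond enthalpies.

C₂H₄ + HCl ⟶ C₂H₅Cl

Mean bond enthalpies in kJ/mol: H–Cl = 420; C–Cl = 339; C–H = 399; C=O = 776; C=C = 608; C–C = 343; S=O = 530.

Bonds broken (reactants):
  C–H: 4 × 399 = 1596
  C=C: 1 × 608 = 608
  H–Cl: 1 × 420 = 420
  Σ(broken) = 2624 kJ
Bonds formed (products):
  C–C: 1 × 343 = 343
  C–Cl: 1 × 339 = 339
  C–H: 5 × 399 = 1995
  Σ(formed) = 2677 kJ
ΔH = Σ(broken) − Σ(formed) = 2624 − 2677 = −53 kJ

ΔH ≈ −53 kJ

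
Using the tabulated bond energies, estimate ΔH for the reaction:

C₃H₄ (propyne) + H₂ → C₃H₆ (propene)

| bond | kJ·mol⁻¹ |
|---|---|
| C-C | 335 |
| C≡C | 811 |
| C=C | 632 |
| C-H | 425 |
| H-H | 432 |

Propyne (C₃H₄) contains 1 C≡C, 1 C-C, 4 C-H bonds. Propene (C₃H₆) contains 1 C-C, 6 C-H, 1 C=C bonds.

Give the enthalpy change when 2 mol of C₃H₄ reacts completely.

Bonds broken (reactants):
  C≡C: 1 × 811 = 811
  C-C: 1 × 335 = 335
  C-H: 4 × 425 = 1700
  H-H: 1 × 432 = 432
  Σ(broken) = 3278 kJ
Bonds formed (products):
  C-C: 1 × 335 = 335
  C-H: 6 × 425 = 2550
  C=C: 1 × 632 = 632
  Σ(formed) = 3517 kJ
ΔH = Σ(broken) − Σ(formed) = 3278 − 3517 = −239 kJ
For 2× the reaction as written: 2 × (−239) = −478 kJ

ΔH = −478 kJ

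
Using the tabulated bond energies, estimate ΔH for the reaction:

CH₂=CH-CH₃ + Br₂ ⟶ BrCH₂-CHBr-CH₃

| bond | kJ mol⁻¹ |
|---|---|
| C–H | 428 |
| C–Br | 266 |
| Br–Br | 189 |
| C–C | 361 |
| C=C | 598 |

ΔH ≈ −106 kJ

Bonds broken (reactants):
  Br–Br: 1 × 189 = 189
  C–C: 1 × 361 = 361
  C–H: 6 × 428 = 2568
  C=C: 1 × 598 = 598
  Σ(broken) = 3716 kJ
Bonds formed (products):
  C–Br: 2 × 266 = 532
  C–C: 2 × 361 = 722
  C–H: 6 × 428 = 2568
  Σ(formed) = 3822 kJ
ΔH = Σ(broken) − Σ(formed) = 3716 − 3822 = −106 kJ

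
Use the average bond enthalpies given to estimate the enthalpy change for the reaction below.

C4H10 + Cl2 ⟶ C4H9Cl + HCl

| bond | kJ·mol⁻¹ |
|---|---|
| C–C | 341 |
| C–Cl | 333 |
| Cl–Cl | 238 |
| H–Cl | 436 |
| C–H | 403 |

Bonds broken (reactants):
  C–C: 3 × 341 = 1023
  C–H: 10 × 403 = 4030
  Cl–Cl: 1 × 238 = 238
  Σ(broken) = 5291 kJ
Bonds formed (products):
  C–C: 3 × 341 = 1023
  C–Cl: 1 × 333 = 333
  C–H: 9 × 403 = 3627
  H–Cl: 1 × 436 = 436
  Σ(formed) = 5419 kJ
ΔH = Σ(broken) − Σ(formed) = 5291 − 5419 = −128 kJ

ΔH ≈ −128 kJ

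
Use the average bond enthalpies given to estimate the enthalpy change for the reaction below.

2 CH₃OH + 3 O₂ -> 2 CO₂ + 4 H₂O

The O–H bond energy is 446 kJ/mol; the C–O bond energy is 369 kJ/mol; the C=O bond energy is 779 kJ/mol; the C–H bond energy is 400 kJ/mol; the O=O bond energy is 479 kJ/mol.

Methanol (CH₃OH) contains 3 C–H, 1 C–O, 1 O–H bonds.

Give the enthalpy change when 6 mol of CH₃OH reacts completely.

ΔH = −3651 kJ

Bonds broken (reactants):
  C–H: 6 × 400 = 2400
  C–O: 2 × 369 = 738
  O–H: 2 × 446 = 892
  O=O: 3 × 479 = 1437
  Σ(broken) = 5467 kJ
Bonds formed (products):
  C=O: 4 × 779 = 3116
  O–H: 8 × 446 = 3568
  Σ(formed) = 6684 kJ
ΔH = Σ(broken) − Σ(formed) = 5467 − 6684 = −1217 kJ
For 3× the reaction as written: 3 × (−1217) = −3651 kJ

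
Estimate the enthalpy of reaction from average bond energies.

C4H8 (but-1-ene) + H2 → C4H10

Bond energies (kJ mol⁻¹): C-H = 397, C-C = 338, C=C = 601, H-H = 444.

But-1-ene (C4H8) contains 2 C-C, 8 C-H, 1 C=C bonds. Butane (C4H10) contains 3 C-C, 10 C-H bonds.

ΔH ≈ −87 kJ

Bonds broken (reactants):
  C-C: 2 × 338 = 676
  C-H: 8 × 397 = 3176
  C=C: 1 × 601 = 601
  H-H: 1 × 444 = 444
  Σ(broken) = 4897 kJ
Bonds formed (products):
  C-C: 3 × 338 = 1014
  C-H: 10 × 397 = 3970
  Σ(formed) = 4984 kJ
ΔH = Σ(broken) − Σ(formed) = 4897 − 4984 = −87 kJ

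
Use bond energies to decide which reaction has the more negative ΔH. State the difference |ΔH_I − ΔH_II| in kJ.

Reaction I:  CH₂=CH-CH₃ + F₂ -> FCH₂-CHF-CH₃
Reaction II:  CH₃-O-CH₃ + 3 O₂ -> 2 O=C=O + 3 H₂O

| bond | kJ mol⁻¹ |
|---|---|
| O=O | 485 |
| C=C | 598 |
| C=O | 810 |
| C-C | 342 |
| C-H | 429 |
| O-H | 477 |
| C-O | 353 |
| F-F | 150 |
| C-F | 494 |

Reaction II, by 785 kJ

Reaction I:
  Bonds broken (reactants):
    C-C: 1 × 342 = 342
    C-H: 6 × 429 = 2574
    C=C: 1 × 598 = 598
    F-F: 1 × 150 = 150
    Σ(broken) = 3664 kJ
  Bonds formed (products):
    C-C: 2 × 342 = 684
    C-F: 2 × 494 = 988
    C-H: 6 × 429 = 2574
    Σ(formed) = 4246 kJ
  ΔH_I = 3664 − 4246 = −582 kJ
Reaction II:
  Bonds broken (reactants):
    C-H: 6 × 429 = 2574
    C-O: 2 × 353 = 706
    O=O: 3 × 485 = 1455
    Σ(broken) = 4735 kJ
  Bonds formed (products):
    C=O: 4 × 810 = 3240
    O-H: 6 × 477 = 2862
    Σ(formed) = 6102 kJ
  ΔH_II = 4735 − 6102 = −1367 kJ
ΔH_I − ΔH_II = +785 kJ, so reaction II has the more negative ΔH; |ΔH_I − ΔH_II| = 785 kJ.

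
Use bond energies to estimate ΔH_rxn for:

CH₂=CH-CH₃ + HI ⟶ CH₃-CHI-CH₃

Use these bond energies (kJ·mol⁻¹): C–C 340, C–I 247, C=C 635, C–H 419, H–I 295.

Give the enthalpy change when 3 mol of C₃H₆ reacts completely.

Bonds broken (reactants):
  C–C: 1 × 340 = 340
  C–H: 6 × 419 = 2514
  C=C: 1 × 635 = 635
  H–I: 1 × 295 = 295
  Σ(broken) = 3784 kJ
Bonds formed (products):
  C–C: 2 × 340 = 680
  C–H: 7 × 419 = 2933
  C–I: 1 × 247 = 247
  Σ(formed) = 3860 kJ
ΔH = Σ(broken) − Σ(formed) = 3784 − 3860 = −76 kJ
For 3× the reaction as written: 3 × (−76) = −228 kJ

ΔH = −228 kJ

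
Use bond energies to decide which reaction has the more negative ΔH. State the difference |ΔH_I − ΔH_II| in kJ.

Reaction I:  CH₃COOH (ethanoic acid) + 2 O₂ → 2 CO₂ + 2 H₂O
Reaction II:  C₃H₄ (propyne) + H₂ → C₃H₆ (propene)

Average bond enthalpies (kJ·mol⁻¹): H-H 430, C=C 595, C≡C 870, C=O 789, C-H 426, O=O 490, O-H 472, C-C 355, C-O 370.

Reaction I, by 653 kJ

Reaction I:
  Bonds broken (reactants):
    C-C: 1 × 355 = 355
    C-H: 3 × 426 = 1278
    C-O: 1 × 370 = 370
    C=O: 1 × 789 = 789
    O-H: 1 × 472 = 472
    O=O: 2 × 490 = 980
    Σ(broken) = 4244 kJ
  Bonds formed (products):
    C=O: 4 × 789 = 3156
    O-H: 4 × 472 = 1888
    Σ(formed) = 5044 kJ
  ΔH_I = 4244 − 5044 = −800 kJ
Reaction II:
  Bonds broken (reactants):
    C≡C: 1 × 870 = 870
    C-C: 1 × 355 = 355
    C-H: 4 × 426 = 1704
    H-H: 1 × 430 = 430
    Σ(broken) = 3359 kJ
  Bonds formed (products):
    C-C: 1 × 355 = 355
    C-H: 6 × 426 = 2556
    C=C: 1 × 595 = 595
    Σ(formed) = 3506 kJ
  ΔH_II = 3359 − 3506 = −147 kJ
ΔH_I − ΔH_II = −653 kJ, so reaction I has the more negative ΔH; |ΔH_I − ΔH_II| = 653 kJ.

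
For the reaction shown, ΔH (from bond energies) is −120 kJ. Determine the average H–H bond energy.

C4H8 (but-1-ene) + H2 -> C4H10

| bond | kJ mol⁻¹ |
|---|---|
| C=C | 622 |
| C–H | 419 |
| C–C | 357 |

Let D be the H–H bond energy.
Σ(broken) = 2×357 + 8×419 + 1×622 + 1×D = 4688 + D
Σ(formed) = 3×357 + 10×419 = 5261
ΔH = Σ(broken) − Σ(formed) = (4688 + D) − (5261) = −573 + D
Setting this equal to −120 kJ gives D = 453 kJ/mol.

D(H–H) ≈ 453 kJ/mol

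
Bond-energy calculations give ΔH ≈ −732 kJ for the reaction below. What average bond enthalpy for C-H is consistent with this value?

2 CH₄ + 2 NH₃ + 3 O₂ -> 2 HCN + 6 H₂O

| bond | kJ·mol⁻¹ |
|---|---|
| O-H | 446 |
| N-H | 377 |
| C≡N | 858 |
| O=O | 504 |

Let D be the C-H bond energy.
Σ(broken) = 8×D + 6×377 + 3×504 = 3774 + 8D
Σ(formed) = 2×858 + 2×D + 12×446 = 7068 + 2D
ΔH = Σ(broken) − Σ(formed) = (3774 + 8D) − (7068 + 2D) = −3294 + 6D
Setting this equal to −732 kJ gives 6D = 2562, so D = 427 kJ/mol.

D(C-H) ≈ 427 kJ/mol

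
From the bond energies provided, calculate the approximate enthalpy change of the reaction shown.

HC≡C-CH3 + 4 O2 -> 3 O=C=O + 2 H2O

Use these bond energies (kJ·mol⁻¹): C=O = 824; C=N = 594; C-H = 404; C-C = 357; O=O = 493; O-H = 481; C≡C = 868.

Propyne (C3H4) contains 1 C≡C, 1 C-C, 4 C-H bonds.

Bonds broken (reactants):
  C≡C: 1 × 868 = 868
  C-C: 1 × 357 = 357
  C-H: 4 × 404 = 1616
  O=O: 4 × 493 = 1972
  Σ(broken) = 4813 kJ
Bonds formed (products):
  C=O: 6 × 824 = 4944
  O-H: 4 × 481 = 1924
  Σ(formed) = 6868 kJ
ΔH = Σ(broken) − Σ(formed) = 4813 − 6868 = −2055 kJ

ΔH ≈ −2055 kJ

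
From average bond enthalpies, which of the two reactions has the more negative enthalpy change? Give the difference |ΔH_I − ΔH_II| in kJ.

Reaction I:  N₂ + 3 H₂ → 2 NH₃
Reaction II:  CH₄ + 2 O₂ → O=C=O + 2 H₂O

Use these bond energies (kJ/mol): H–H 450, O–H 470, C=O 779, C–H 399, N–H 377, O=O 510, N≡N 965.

Reaction II, by 875 kJ

Reaction I:
  Bonds broken (reactants):
    H–H: 3 × 450 = 1350
    N≡N: 1 × 965 = 965
    Σ(broken) = 2315 kJ
  Bonds formed (products):
    N–H: 6 × 377 = 2262
    Σ(formed) = 2262 kJ
  ΔH_I = 2315 − 2262 = +53 kJ
Reaction II:
  Bonds broken (reactants):
    C–H: 4 × 399 = 1596
    O=O: 2 × 510 = 1020
    Σ(broken) = 2616 kJ
  Bonds formed (products):
    C=O: 2 × 779 = 1558
    O–H: 4 × 470 = 1880
    Σ(formed) = 3438 kJ
  ΔH_II = 2616 − 3438 = −822 kJ
ΔH_I − ΔH_II = +875 kJ, so reaction II has the more negative ΔH; |ΔH_I − ΔH_II| = 875 kJ.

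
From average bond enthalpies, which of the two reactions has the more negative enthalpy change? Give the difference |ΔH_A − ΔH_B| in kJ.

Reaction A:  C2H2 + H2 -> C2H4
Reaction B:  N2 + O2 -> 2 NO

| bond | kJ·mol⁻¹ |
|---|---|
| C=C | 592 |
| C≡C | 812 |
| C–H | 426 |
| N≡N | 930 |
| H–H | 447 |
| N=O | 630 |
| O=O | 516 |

Reaction A, by 371 kJ

Reaction A:
  Bonds broken (reactants):
    C≡C: 1 × 812 = 812
    C–H: 2 × 426 = 852
    H–H: 1 × 447 = 447
    Σ(broken) = 2111 kJ
  Bonds formed (products):
    C–H: 4 × 426 = 1704
    C=C: 1 × 592 = 592
    Σ(formed) = 2296 kJ
  ΔH_A = 2111 − 2296 = −185 kJ
Reaction B:
  Bonds broken (reactants):
    N≡N: 1 × 930 = 930
    O=O: 1 × 516 = 516
    Σ(broken) = 1446 kJ
  Bonds formed (products):
    N=O: 2 × 630 = 1260
    Σ(formed) = 1260 kJ
  ΔH_B = 1446 − 1260 = +186 kJ
ΔH_A − ΔH_B = −371 kJ, so reaction A has the more negative ΔH; |ΔH_A − ΔH_B| = 371 kJ.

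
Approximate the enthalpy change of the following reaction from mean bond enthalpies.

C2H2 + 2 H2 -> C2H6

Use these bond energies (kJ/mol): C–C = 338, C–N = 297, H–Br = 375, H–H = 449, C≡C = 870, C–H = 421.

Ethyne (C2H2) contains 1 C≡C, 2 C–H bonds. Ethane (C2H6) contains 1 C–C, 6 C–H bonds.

Bonds broken (reactants):
  C≡C: 1 × 870 = 870
  C–H: 2 × 421 = 842
  H–H: 2 × 449 = 898
  Σ(broken) = 2610 kJ
Bonds formed (products):
  C–C: 1 × 338 = 338
  C–H: 6 × 421 = 2526
  Σ(formed) = 2864 kJ
ΔH = Σ(broken) − Σ(formed) = 2610 − 2864 = −254 kJ

ΔH ≈ −254 kJ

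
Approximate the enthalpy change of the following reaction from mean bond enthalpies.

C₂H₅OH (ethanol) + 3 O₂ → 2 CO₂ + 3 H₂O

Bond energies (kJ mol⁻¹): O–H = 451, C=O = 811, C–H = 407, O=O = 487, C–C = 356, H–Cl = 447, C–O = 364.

Bonds broken (reactants):
  C–C: 1 × 356 = 356
  C–H: 5 × 407 = 2035
  C–O: 1 × 364 = 364
  O–H: 1 × 451 = 451
  O=O: 3 × 487 = 1461
  Σ(broken) = 4667 kJ
Bonds formed (products):
  C=O: 4 × 811 = 3244
  O–H: 6 × 451 = 2706
  Σ(formed) = 5950 kJ
ΔH = Σ(broken) − Σ(formed) = 4667 − 5950 = −1283 kJ

ΔH ≈ −1283 kJ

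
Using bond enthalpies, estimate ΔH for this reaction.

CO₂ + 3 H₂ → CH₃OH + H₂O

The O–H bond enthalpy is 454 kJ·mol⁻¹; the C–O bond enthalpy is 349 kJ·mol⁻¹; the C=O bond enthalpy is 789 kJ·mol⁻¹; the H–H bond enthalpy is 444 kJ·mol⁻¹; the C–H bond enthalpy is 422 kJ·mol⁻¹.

ΔH ≈ −67 kJ

Bonds broken (reactants):
  C=O: 2 × 789 = 1578
  H–H: 3 × 444 = 1332
  Σ(broken) = 2910 kJ
Bonds formed (products):
  C–H: 3 × 422 = 1266
  C–O: 1 × 349 = 349
  O–H: 3 × 454 = 1362
  Σ(formed) = 2977 kJ
ΔH = Σ(broken) − Σ(formed) = 2910 − 2977 = −67 kJ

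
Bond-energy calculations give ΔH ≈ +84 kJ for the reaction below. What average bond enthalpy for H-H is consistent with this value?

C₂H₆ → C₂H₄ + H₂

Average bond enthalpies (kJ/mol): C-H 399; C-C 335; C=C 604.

Let D be the H-H bond energy.
Σ(broken) = 1×335 + 6×399 = 2729
Σ(formed) = 4×399 + 1×604 + 1×D = 2200 + D
ΔH = Σ(broken) − Σ(formed) = (2729) − (2200 + D) = +529 − D
Setting this equal to +84 kJ gives D = 445 kJ/mol.

D(H-H) ≈ 445 kJ/mol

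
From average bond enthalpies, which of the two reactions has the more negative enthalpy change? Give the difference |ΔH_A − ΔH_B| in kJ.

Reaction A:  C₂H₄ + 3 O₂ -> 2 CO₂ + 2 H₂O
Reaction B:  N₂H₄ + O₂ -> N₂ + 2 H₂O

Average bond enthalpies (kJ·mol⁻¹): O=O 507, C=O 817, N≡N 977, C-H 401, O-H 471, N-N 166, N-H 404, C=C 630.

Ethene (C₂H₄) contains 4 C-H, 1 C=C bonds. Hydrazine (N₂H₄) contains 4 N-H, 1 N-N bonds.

Reaction A, by 825 kJ

Reaction A:
  Bonds broken (reactants):
    C-H: 4 × 401 = 1604
    C=C: 1 × 630 = 630
    O=O: 3 × 507 = 1521
    Σ(broken) = 3755 kJ
  Bonds formed (products):
    C=O: 4 × 817 = 3268
    O-H: 4 × 471 = 1884
    Σ(formed) = 5152 kJ
  ΔH_A = 3755 − 5152 = −1397 kJ
Reaction B:
  Bonds broken (reactants):
    N-H: 4 × 404 = 1616
    N-N: 1 × 166 = 166
    O=O: 1 × 507 = 507
    Σ(broken) = 2289 kJ
  Bonds formed (products):
    N≡N: 1 × 977 = 977
    O-H: 4 × 471 = 1884
    Σ(formed) = 2861 kJ
  ΔH_B = 2289 − 2861 = −572 kJ
ΔH_A − ΔH_B = −825 kJ, so reaction A has the more negative ΔH; |ΔH_A − ΔH_B| = 825 kJ.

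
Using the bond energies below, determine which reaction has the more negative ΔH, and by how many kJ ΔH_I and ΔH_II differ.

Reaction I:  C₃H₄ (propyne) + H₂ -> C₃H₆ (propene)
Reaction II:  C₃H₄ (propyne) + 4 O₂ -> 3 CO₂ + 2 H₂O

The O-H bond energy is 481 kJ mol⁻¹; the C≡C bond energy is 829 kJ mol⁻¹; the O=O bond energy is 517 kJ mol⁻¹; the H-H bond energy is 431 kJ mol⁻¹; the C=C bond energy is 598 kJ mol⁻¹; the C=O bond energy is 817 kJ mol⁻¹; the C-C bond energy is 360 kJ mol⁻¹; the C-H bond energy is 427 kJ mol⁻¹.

Reaction II, by 1669 kJ

Reaction I:
  Bonds broken (reactants):
    C≡C: 1 × 829 = 829
    C-C: 1 × 360 = 360
    C-H: 4 × 427 = 1708
    H-H: 1 × 431 = 431
    Σ(broken) = 3328 kJ
  Bonds formed (products):
    C-C: 1 × 360 = 360
    C-H: 6 × 427 = 2562
    C=C: 1 × 598 = 598
    Σ(formed) = 3520 kJ
  ΔH_I = 3328 − 3520 = −192 kJ
Reaction II:
  Bonds broken (reactants):
    C≡C: 1 × 829 = 829
    C-C: 1 × 360 = 360
    C-H: 4 × 427 = 1708
    O=O: 4 × 517 = 2068
    Σ(broken) = 4965 kJ
  Bonds formed (products):
    C=O: 6 × 817 = 4902
    O-H: 4 × 481 = 1924
    Σ(formed) = 6826 kJ
  ΔH_II = 4965 − 6826 = −1861 kJ
ΔH_I − ΔH_II = +1669 kJ, so reaction II has the more negative ΔH; |ΔH_I − ΔH_II| = 1669 kJ.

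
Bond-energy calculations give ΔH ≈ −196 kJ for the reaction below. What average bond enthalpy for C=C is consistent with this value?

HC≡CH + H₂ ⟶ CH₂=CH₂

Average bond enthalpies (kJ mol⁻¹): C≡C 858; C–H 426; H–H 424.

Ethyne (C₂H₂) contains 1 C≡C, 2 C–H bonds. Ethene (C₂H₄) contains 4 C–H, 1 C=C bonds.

D(C=C) ≈ 626 kJ/mol

Let D be the C=C bond energy.
Σ(broken) = 1×858 + 2×426 + 1×424 = 2134
Σ(formed) = 4×426 + 1×D = 1704 + D
ΔH = Σ(broken) − Σ(formed) = (2134) − (1704 + D) = +430 − D
Setting this equal to −196 kJ gives D = 626 kJ/mol.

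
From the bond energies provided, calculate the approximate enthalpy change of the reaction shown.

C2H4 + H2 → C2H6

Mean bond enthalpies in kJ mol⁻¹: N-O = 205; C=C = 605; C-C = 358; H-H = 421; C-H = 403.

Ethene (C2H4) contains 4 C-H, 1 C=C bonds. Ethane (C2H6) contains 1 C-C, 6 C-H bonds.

Bonds broken (reactants):
  C-H: 4 × 403 = 1612
  C=C: 1 × 605 = 605
  H-H: 1 × 421 = 421
  Σ(broken) = 2638 kJ
Bonds formed (products):
  C-C: 1 × 358 = 358
  C-H: 6 × 403 = 2418
  Σ(formed) = 2776 kJ
ΔH = Σ(broken) − Σ(formed) = 2638 − 2776 = −138 kJ

ΔH ≈ −138 kJ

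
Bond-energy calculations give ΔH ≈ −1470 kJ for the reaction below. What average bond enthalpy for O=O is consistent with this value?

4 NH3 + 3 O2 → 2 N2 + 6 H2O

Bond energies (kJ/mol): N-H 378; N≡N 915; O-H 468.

D(O=O) ≈ 480 kJ/mol

Let D be the O=O bond energy.
Σ(broken) = 12×378 + 3×D = 4536 + 3D
Σ(formed) = 2×915 + 12×468 = 7446
ΔH = Σ(broken) − Σ(formed) = (4536 + 3D) − (7446) = −2910 + 3D
Setting this equal to −1470 kJ gives 3D = 1440, so D = 480 kJ/mol.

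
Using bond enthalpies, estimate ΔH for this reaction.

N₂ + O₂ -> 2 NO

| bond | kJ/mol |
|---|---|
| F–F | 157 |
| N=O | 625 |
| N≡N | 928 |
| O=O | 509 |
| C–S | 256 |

Bonds broken (reactants):
  N≡N: 1 × 928 = 928
  O=O: 1 × 509 = 509
  Σ(broken) = 1437 kJ
Bonds formed (products):
  N=O: 2 × 625 = 1250
  Σ(formed) = 1250 kJ
ΔH = Σ(broken) − Σ(formed) = 1437 − 1250 = +187 kJ

ΔH ≈ +187 kJ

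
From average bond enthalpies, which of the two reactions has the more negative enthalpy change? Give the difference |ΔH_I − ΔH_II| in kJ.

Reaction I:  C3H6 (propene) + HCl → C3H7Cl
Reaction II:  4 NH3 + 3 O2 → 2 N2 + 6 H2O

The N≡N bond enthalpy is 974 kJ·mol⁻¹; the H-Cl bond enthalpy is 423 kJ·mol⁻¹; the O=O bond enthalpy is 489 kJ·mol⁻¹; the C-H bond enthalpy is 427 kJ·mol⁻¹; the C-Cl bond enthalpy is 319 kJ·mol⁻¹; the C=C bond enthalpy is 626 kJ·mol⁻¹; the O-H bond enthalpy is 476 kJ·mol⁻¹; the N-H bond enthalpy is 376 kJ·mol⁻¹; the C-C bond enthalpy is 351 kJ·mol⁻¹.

Reaction I:
  Bonds broken (reactants):
    C-C: 1 × 351 = 351
    C-H: 6 × 427 = 2562
    C=C: 1 × 626 = 626
    H-Cl: 1 × 423 = 423
    Σ(broken) = 3962 kJ
  Bonds formed (products):
    C-C: 2 × 351 = 702
    C-Cl: 1 × 319 = 319
    C-H: 7 × 427 = 2989
    Σ(formed) = 4010 kJ
  ΔH_I = 3962 − 4010 = −48 kJ
Reaction II:
  Bonds broken (reactants):
    N-H: 12 × 376 = 4512
    O=O: 3 × 489 = 1467
    Σ(broken) = 5979 kJ
  Bonds formed (products):
    N≡N: 2 × 974 = 1948
    O-H: 12 × 476 = 5712
    Σ(formed) = 7660 kJ
  ΔH_II = 5979 − 7660 = −1681 kJ
ΔH_I − ΔH_II = +1633 kJ, so reaction II has the more negative ΔH; |ΔH_I − ΔH_II| = 1633 kJ.

Reaction II, by 1633 kJ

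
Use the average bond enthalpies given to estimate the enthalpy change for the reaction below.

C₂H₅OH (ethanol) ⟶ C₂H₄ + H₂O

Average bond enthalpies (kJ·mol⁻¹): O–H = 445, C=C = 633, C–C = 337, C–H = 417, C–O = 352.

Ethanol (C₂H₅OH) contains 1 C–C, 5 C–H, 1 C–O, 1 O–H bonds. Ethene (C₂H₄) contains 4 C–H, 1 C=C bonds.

ΔH ≈ +28 kJ

Bonds broken (reactants):
  C–C: 1 × 337 = 337
  C–H: 5 × 417 = 2085
  C–O: 1 × 352 = 352
  O–H: 1 × 445 = 445
  Σ(broken) = 3219 kJ
Bonds formed (products):
  C–H: 4 × 417 = 1668
  C=C: 1 × 633 = 633
  O–H: 2 × 445 = 890
  Σ(formed) = 3191 kJ
ΔH = Σ(broken) − Σ(formed) = 3219 − 3191 = +28 kJ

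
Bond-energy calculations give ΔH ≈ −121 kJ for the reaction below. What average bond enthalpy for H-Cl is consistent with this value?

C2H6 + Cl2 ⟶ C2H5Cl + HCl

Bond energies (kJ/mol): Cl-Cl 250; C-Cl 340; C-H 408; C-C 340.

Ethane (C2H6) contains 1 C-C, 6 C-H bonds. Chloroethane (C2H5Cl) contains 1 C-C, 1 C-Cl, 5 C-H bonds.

Let D be the H-Cl bond energy.
Σ(broken) = 1×340 + 6×408 + 1×250 = 3038
Σ(formed) = 1×340 + 1×340 + 5×408 + 1×D = 2720 + D
ΔH = Σ(broken) − Σ(formed) = (3038) − (2720 + D) = +318 − D
Setting this equal to −121 kJ gives D = 439 kJ/mol.

D(H-Cl) ≈ 439 kJ/mol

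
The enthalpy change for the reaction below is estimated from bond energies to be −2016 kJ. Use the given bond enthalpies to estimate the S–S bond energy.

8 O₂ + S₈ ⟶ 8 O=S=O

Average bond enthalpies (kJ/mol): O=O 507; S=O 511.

D(S–S) ≈ 263 kJ/mol

Let D be the S–S bond energy.
Σ(broken) = 8×507 + 8×D = 4056 + 8D
Σ(formed) = 16×511 = 8176
ΔH = Σ(broken) − Σ(formed) = (4056 + 8D) − (8176) = −4120 + 8D
Setting this equal to −2016 kJ gives 8D = 2104, so D = 263 kJ/mol.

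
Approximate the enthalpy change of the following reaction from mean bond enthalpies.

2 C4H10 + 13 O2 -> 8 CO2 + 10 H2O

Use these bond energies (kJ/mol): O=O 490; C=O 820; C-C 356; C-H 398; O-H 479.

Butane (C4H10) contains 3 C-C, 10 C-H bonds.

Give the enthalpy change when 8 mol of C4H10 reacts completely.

Bonds broken (reactants):
  C-C: 6 × 356 = 2136
  C-H: 20 × 398 = 7960
  O=O: 13 × 490 = 6370
  Σ(broken) = 16466 kJ
Bonds formed (products):
  C=O: 16 × 820 = 13120
  O-H: 20 × 479 = 9580
  Σ(formed) = 22700 kJ
ΔH = Σ(broken) − Σ(formed) = 16466 − 22700 = −6234 kJ
For 4× the reaction as written: 4 × (−6234) = −24936 kJ

ΔH = −24936 kJ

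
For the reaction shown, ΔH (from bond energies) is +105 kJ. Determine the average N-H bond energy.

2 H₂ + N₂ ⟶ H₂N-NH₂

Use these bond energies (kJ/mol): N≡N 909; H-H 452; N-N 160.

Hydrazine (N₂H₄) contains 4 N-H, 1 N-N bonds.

D(N-H) ≈ 387 kJ/mol

Let D be the N-H bond energy.
Σ(broken) = 2×452 + 1×909 = 1813
Σ(formed) = 4×D + 1×160 = 160 + 4D
ΔH = Σ(broken) − Σ(formed) = (1813) − (160 + 4D) = +1653 − 4D
Setting this equal to +105 kJ gives 4D = 1548, so D = 387 kJ/mol.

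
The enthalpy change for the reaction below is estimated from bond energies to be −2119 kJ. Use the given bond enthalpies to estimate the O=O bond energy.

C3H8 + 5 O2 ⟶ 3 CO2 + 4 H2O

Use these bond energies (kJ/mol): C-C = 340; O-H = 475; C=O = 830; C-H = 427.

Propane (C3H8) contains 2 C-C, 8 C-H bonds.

D(O=O) ≈ 513 kJ/mol

Let D be the O=O bond energy.
Σ(broken) = 2×340 + 8×427 + 5×D = 4096 + 5D
Σ(formed) = 6×830 + 8×475 = 8780
ΔH = Σ(broken) − Σ(formed) = (4096 + 5D) − (8780) = −4684 + 5D
Setting this equal to −2119 kJ gives 5D = 2565, so D = 513 kJ/mol.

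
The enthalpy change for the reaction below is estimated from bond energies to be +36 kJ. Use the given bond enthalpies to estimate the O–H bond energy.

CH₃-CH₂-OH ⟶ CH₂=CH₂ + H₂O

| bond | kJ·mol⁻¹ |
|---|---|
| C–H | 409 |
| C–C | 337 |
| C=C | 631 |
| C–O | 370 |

D(O–H) ≈ 449 kJ/mol

Let D be the O–H bond energy.
Σ(broken) = 1×337 + 5×409 + 1×370 + 1×D = 2752 + D
Σ(formed) = 4×409 + 1×631 + 2×D = 2267 + 2D
ΔH = Σ(broken) − Σ(formed) = (2752 + D) − (2267 + 2D) = +485 − D
Setting this equal to +36 kJ gives D = 449 kJ/mol.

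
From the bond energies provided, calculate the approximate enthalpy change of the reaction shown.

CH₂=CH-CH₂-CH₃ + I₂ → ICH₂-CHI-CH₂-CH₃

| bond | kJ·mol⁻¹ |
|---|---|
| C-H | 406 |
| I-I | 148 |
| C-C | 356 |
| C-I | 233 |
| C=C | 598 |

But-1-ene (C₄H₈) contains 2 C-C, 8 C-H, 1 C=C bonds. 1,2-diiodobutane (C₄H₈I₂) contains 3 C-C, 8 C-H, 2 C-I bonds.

Bonds broken (reactants):
  C-C: 2 × 356 = 712
  C-H: 8 × 406 = 3248
  C=C: 1 × 598 = 598
  I-I: 1 × 148 = 148
  Σ(broken) = 4706 kJ
Bonds formed (products):
  C-C: 3 × 356 = 1068
  C-H: 8 × 406 = 3248
  C-I: 2 × 233 = 466
  Σ(formed) = 4782 kJ
ΔH = Σ(broken) − Σ(formed) = 4706 − 4782 = −76 kJ

ΔH ≈ −76 kJ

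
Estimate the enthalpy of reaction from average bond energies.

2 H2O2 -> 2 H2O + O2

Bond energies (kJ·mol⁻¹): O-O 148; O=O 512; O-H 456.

ΔH ≈ −216 kJ

Bonds broken (reactants):
  O-H: 4 × 456 = 1824
  O-O: 2 × 148 = 296
  Σ(broken) = 2120 kJ
Bonds formed (products):
  O-H: 4 × 456 = 1824
  O=O: 1 × 512 = 512
  Σ(formed) = 2336 kJ
ΔH = Σ(broken) − Σ(formed) = 2120 − 2336 = −216 kJ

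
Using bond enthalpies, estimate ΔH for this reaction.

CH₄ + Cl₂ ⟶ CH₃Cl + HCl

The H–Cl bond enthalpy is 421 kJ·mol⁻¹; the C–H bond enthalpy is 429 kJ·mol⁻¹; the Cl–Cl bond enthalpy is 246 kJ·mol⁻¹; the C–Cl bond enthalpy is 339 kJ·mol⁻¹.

ΔH ≈ −85 kJ

Bonds broken (reactants):
  C–H: 4 × 429 = 1716
  Cl–Cl: 1 × 246 = 246
  Σ(broken) = 1962 kJ
Bonds formed (products):
  C–Cl: 1 × 339 = 339
  C–H: 3 × 429 = 1287
  H–Cl: 1 × 421 = 421
  Σ(formed) = 2047 kJ
ΔH = Σ(broken) − Σ(formed) = 1962 − 2047 = −85 kJ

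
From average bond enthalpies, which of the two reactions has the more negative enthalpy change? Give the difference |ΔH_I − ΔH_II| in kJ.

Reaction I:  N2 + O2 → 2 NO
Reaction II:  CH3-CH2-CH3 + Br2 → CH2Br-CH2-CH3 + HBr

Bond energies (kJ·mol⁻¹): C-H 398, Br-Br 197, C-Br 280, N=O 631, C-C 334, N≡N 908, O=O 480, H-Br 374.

Reaction II, by 185 kJ

Reaction I:
  Bonds broken (reactants):
    N≡N: 1 × 908 = 908
    O=O: 1 × 480 = 480
    Σ(broken) = 1388 kJ
  Bonds formed (products):
    N=O: 2 × 631 = 1262
    Σ(formed) = 1262 kJ
  ΔH_I = 1388 − 1262 = +126 kJ
Reaction II:
  Bonds broken (reactants):
    Br-Br: 1 × 197 = 197
    C-C: 2 × 334 = 668
    C-H: 8 × 398 = 3184
    Σ(broken) = 4049 kJ
  Bonds formed (products):
    C-Br: 1 × 280 = 280
    C-C: 2 × 334 = 668
    C-H: 7 × 398 = 2786
    H-Br: 1 × 374 = 374
    Σ(formed) = 4108 kJ
  ΔH_II = 4049 − 4108 = −59 kJ
ΔH_I − ΔH_II = +185 kJ, so reaction II has the more negative ΔH; |ΔH_I − ΔH_II| = 185 kJ.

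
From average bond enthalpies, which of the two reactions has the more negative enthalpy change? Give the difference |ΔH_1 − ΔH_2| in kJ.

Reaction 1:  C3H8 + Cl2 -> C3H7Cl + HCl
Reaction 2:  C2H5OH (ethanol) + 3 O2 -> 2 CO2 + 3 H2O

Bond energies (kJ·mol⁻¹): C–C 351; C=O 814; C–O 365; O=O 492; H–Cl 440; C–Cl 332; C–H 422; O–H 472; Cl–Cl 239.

Reaction 2, by 1203 kJ

Reaction 1:
  Bonds broken (reactants):
    C–C: 2 × 351 = 702
    C–H: 8 × 422 = 3376
    Cl–Cl: 1 × 239 = 239
    Σ(broken) = 4317 kJ
  Bonds formed (products):
    C–C: 2 × 351 = 702
    C–Cl: 1 × 332 = 332
    C–H: 7 × 422 = 2954
    H–Cl: 1 × 440 = 440
    Σ(formed) = 4428 kJ
  ΔH_1 = 4317 − 4428 = −111 kJ
Reaction 2:
  Bonds broken (reactants):
    C–C: 1 × 351 = 351
    C–H: 5 × 422 = 2110
    C–O: 1 × 365 = 365
    O–H: 1 × 472 = 472
    O=O: 3 × 492 = 1476
    Σ(broken) = 4774 kJ
  Bonds formed (products):
    C=O: 4 × 814 = 3256
    O–H: 6 × 472 = 2832
    Σ(formed) = 6088 kJ
  ΔH_2 = 4774 − 6088 = −1314 kJ
ΔH_1 − ΔH_2 = +1203 kJ, so reaction 2 has the more negative ΔH; |ΔH_1 − ΔH_2| = 1203 kJ.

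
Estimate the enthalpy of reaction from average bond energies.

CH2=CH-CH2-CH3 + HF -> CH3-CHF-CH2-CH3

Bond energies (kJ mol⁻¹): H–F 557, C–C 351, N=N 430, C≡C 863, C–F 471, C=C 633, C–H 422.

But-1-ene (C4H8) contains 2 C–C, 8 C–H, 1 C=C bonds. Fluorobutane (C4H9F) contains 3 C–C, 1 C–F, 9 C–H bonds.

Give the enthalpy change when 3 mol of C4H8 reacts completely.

Bonds broken (reactants):
  C–C: 2 × 351 = 702
  C–H: 8 × 422 = 3376
  C=C: 1 × 633 = 633
  H–F: 1 × 557 = 557
  Σ(broken) = 5268 kJ
Bonds formed (products):
  C–C: 3 × 351 = 1053
  C–F: 1 × 471 = 471
  C–H: 9 × 422 = 3798
  Σ(formed) = 5322 kJ
ΔH = Σ(broken) − Σ(formed) = 5268 − 5322 = −54 kJ
For 3× the reaction as written: 3 × (−54) = −162 kJ

ΔH = −162 kJ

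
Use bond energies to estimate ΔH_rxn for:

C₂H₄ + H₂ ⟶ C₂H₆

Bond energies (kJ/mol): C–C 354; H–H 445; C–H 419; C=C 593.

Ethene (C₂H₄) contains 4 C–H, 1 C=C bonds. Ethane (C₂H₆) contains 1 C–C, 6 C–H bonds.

Bonds broken (reactants):
  C–H: 4 × 419 = 1676
  C=C: 1 × 593 = 593
  H–H: 1 × 445 = 445
  Σ(broken) = 2714 kJ
Bonds formed (products):
  C–C: 1 × 354 = 354
  C–H: 6 × 419 = 2514
  Σ(formed) = 2868 kJ
ΔH = Σ(broken) − Σ(formed) = 2714 − 2868 = −154 kJ

ΔH ≈ −154 kJ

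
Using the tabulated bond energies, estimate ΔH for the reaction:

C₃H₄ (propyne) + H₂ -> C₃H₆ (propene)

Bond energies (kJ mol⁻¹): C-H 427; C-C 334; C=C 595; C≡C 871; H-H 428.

ΔH ≈ −150 kJ

Bonds broken (reactants):
  C≡C: 1 × 871 = 871
  C-C: 1 × 334 = 334
  C-H: 4 × 427 = 1708
  H-H: 1 × 428 = 428
  Σ(broken) = 3341 kJ
Bonds formed (products):
  C-C: 1 × 334 = 334
  C-H: 6 × 427 = 2562
  C=C: 1 × 595 = 595
  Σ(formed) = 3491 kJ
ΔH = Σ(broken) − Σ(formed) = 3341 − 3491 = −150 kJ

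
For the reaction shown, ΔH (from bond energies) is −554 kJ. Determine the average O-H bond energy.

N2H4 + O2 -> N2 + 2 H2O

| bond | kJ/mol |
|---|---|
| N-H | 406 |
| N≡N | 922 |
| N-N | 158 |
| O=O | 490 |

Let D be the O-H bond energy.
Σ(broken) = 4×406 + 1×158 + 1×490 = 2272
Σ(formed) = 1×922 + 4×D = 922 + 4D
ΔH = Σ(broken) − Σ(formed) = (2272) − (922 + 4D) = +1350 − 4D
Setting this equal to −554 kJ gives 4D = 1904, so D = 476 kJ/mol.

D(O-H) ≈ 476 kJ/mol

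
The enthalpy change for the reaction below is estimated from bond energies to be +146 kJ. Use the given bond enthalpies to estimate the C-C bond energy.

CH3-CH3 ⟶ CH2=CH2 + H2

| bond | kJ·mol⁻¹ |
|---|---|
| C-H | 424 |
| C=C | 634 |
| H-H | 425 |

Let D be the C-C bond energy.
Σ(broken) = 1×D + 6×424 = 2544 + D
Σ(formed) = 4×424 + 1×634 + 1×425 = 2755
ΔH = Σ(broken) − Σ(formed) = (2544 + D) − (2755) = −211 + D
Setting this equal to +146 kJ gives D = 357 kJ/mol.

D(C-C) ≈ 357 kJ/mol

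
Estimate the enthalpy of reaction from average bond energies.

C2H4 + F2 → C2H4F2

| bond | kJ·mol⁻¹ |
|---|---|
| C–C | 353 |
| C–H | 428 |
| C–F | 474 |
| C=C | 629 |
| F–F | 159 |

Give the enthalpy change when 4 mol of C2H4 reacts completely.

Bonds broken (reactants):
  C–H: 4 × 428 = 1712
  C=C: 1 × 629 = 629
  F–F: 1 × 159 = 159
  Σ(broken) = 2500 kJ
Bonds formed (products):
  C–C: 1 × 353 = 353
  C–F: 2 × 474 = 948
  C–H: 4 × 428 = 1712
  Σ(formed) = 3013 kJ
ΔH = Σ(broken) − Σ(formed) = 2500 − 3013 = −513 kJ
For 4× the reaction as written: 4 × (−513) = −2052 kJ

ΔH = −2052 kJ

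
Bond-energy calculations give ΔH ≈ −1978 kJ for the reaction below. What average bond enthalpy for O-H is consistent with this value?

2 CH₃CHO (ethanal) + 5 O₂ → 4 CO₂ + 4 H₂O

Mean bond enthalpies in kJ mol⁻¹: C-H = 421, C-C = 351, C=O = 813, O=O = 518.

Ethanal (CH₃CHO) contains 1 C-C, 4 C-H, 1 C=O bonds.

Let D be the O-H bond energy.
Σ(broken) = 2×351 + 8×421 + 2×813 + 5×518 = 8286
Σ(formed) = 8×813 + 8×D = 6504 + 8D
ΔH = Σ(broken) − Σ(formed) = (8286) − (6504 + 8D) = +1782 − 8D
Setting this equal to −1978 kJ gives 8D = 3760, so D = 470 kJ/mol.

D(O-H) ≈ 470 kJ/mol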